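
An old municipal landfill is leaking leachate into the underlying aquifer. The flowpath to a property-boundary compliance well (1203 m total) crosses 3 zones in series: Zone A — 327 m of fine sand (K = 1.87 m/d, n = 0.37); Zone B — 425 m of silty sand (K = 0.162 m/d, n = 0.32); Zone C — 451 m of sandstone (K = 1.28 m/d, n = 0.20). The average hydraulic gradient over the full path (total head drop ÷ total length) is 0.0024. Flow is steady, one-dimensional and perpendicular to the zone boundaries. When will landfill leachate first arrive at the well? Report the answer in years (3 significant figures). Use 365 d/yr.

For zones in series the flux q is common to all zones; the equivalent conductivity is the harmonic (thickness-weighted) mean, K_eq = L_total / Σ(L_j/K_j).
Σ(L/K) = 327/1.87 + 425/0.162 + 451/1.28 = 174.9 + 2623 + 352.3 = 3151 d
K_eq = L_total / Σ(L/K) = 1203 / 3151 = 0.3818 m/d
q = K_eq · i = 0.3818 × 0.0024 = 9.164e-4 m/d (same in every zone)
Zone A: v = q/n = 9.164e-4/0.37 = 0.002477 m/d → t_A = 327/0.002477 = 132000 d
Zone B: v = q/n = 9.164e-4/0.32 = 0.002864 m/d → t_B = 425/0.002864 = 148400 d
Zone C: v = q/n = 9.164e-4/0.20 = 0.004582 m/d → t_C = 451/0.004582 = 98430 d
Total t = 132000 + 148400 + 98430 = 378900 d
   = 378900 / 365 = 1040 yr

1040 years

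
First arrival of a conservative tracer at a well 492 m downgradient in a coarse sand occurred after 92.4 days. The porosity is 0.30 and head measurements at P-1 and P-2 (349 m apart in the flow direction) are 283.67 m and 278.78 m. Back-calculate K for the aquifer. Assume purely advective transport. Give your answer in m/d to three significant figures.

Hydraulic gradient i = (283.67 − 278.78) / 349 = 4.89 / 349 = 0.01401
v = L / t = 492 / 92.4 = 5.325 m/d
K = v · n / i = 5.325 × 0.30 / 0.01401 = 114 m/d

114 m/d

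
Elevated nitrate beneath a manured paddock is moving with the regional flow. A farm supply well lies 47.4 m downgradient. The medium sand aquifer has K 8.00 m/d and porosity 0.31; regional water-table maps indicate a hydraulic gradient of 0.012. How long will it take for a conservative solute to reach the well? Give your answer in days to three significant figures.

153 days

q = Ki = 8.00 × 0.012 = 0.09600 m/d
v_s = q/n_e = 0.09600/0.31 = 0.3097 m/d
t = L / v = 47.4 / 0.3097 = 153.1 d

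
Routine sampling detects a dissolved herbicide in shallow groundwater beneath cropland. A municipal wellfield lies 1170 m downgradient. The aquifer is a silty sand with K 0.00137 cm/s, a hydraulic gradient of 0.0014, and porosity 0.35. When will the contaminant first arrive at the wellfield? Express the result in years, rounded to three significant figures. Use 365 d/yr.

K = 0.00137 cm/s × 864 = 1.184 m/d
Darcy flux q = K·i = 1.184 × 0.0014 = 0.001657 m/d
Average linear velocity = 0.001657 / 0.35 = 0.004735 m/d
t = L / v = 1170 / 0.004735 = 247100 d
   = 247100 / 365 = 677 yr

677 years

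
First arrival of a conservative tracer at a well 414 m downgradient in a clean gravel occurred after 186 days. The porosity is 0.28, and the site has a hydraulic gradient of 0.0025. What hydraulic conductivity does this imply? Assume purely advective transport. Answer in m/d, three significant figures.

v = L / t = 414 / 186 = 2.226 m/d
K = v · n / i = 2.226 × 0.28 / 0.0025 = 249 m/d

249 m/d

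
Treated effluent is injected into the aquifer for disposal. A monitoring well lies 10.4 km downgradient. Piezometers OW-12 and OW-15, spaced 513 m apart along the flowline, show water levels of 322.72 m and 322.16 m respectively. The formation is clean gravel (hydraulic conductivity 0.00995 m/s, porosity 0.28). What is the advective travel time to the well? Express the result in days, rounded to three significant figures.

Hydraulic gradient i = (322.72 − 322.16) / 513 = 0.56 / 513 = 0.001092
K = 0.00995 m/s × 86400 s/d = 859.7 m/d
Specific discharge q = 859.7 × 0.001092 = 0.9384 m/d
v = Ki/n = 859.7·0.001092/0.28 = 3.352 m/d
L = 10.4 km = 10400 m
t = L / v = 10400 / 3.352 = 3103 d

3100 days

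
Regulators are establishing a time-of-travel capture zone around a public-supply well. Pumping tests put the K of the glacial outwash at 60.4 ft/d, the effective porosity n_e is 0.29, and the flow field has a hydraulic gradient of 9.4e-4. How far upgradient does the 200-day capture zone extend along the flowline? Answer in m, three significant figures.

K = 60.4 ft/d × 0.3048 = 18.41 m/d
q = Ki = 18.41 × 9.4e-4 = 0.01731 m/d
v_s = q/n_e = 0.01731/0.29 = 0.05967 m/d
L = v × T = 0.05967 × 200 = 11.93 m

11.9 m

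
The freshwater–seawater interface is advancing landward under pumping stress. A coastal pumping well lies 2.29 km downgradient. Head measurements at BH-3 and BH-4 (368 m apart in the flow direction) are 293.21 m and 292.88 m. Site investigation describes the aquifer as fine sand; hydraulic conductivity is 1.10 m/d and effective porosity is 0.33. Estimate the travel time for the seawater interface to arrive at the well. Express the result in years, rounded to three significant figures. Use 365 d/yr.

Hydraulic gradient i = (293.21 − 292.88) / 368 = 0.33 / 368 = 8.967e-4
q = Ki = 1.10 × 8.967e-4 = 9.864e-4 m/d
v_s = q/n_e = 9.864e-4/0.33 = 0.002989 m/d
L = 2.29 km = 2290 m
t = L / v = 2290 / 0.002989 = 766100 d
   = 766100 / 365 = 2100 yr

2100 years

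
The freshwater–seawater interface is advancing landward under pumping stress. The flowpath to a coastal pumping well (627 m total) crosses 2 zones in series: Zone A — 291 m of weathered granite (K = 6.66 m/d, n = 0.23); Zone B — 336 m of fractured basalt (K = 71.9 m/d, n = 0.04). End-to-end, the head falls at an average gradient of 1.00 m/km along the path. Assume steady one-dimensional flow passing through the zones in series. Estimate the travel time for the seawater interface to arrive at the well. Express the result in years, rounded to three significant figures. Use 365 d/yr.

17.0 years

For zones in series the flux q is common to all zones; the equivalent conductivity is the harmonic (thickness-weighted) mean, K_eq = L_total / Σ(L_j/K_j).
Σ(L/K) = 291/6.66 + 336/71.9 = 43.69 + 4.673 = 48.37 d
K_eq = L_total / Σ(L/K) = 627 / 48.37 = 12.96 m/d
q = K_eq · i = 12.96 × 0.0010 = 0.01296 m/d (same in every zone)
Zone A: v = q/n = 0.01296/0.23 = 0.05636 m/d → t_A = 291/0.05636 = 5163 d
Zone B: v = q/n = 0.01296/0.04 = 0.3241 m/d → t_B = 336/0.3241 = 1037 d
Total t = 5163 + 1037 = 6200 d
   = 6200 / 365 = 17.0 yr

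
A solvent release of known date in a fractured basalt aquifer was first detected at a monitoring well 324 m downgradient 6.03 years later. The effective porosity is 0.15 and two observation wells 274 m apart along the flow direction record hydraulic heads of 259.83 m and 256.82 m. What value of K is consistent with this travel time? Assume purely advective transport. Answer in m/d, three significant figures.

Hydraulic gradient i = (259.83 − 256.82) / 274 = 3.01 / 274 = 0.01099
t = 6.03 years = 2201 d
v = L / t = 324 / 2201 = 0.1472 m/d
K = v · n / i = 0.1472 × 0.15 / 0.01099 = 2.01 m/d

2.01 m/d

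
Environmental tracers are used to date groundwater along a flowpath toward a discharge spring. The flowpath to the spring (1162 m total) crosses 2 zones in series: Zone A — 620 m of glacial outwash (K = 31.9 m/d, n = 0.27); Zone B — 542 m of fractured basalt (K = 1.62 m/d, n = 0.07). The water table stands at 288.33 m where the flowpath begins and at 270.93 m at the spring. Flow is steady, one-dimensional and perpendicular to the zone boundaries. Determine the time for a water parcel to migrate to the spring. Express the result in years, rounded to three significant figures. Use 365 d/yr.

Total head drop ΔH = 288.33 − 270.93 = 17.40 m
Steady 1-D flow in series ⇒ the Darcy flux q is identical in every zone and the zone head losses add (resistances L/K in series).
Σ(L/K) = 620/31.9 + 542/1.62 = 19.44 + 334.6 = 354.0 d
q = ΔH / Σ(L/K) = 17.40 / 354.0 = 0.04915 m/d (same in every zone)
Zone A: v = q/n = 0.04915/0.27 = 0.1820 m/d → t_A = 620/0.1820 = 3406 d
Zone B: v = q/n = 0.04915/0.07 = 0.7022 m/d → t_B = 542/0.7022 = 771.9 d
Total t = 3406 + 771.9 = 4178 d
   = 4178 / 365 = 11.4 yr

11.4 years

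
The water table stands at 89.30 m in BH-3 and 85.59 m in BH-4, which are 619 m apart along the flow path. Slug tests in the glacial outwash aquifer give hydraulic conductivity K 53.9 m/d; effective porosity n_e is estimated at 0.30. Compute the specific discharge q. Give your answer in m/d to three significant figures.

Hydraulic gradient i = (89.30 − 85.59) / 619 = 3.71 / 619 = 0.005994
q = Ki = 53.9 × 0.005994 = 0.3231 m/d

0.323 m/d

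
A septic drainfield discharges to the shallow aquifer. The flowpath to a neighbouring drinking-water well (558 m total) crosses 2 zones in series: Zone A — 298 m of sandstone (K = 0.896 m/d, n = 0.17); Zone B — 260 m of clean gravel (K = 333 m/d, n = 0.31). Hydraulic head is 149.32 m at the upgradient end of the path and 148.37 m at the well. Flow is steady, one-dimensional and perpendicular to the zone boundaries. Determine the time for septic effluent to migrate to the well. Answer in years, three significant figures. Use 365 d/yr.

Total head drop ΔH = 149.32 − 148.37 = 0.95 m
Continuity: the same q passes through each zone, so ΔH = q·Σ(L_j/K_j) — the zones act as resistances in series.
Σ(L/K) = 298/0.896 + 260/333 = 332.6 + 0.7808 = 333.4 d
q = ΔH / Σ(L/K) = 0.95 / 333.4 = 0.002850 m/d (same in every zone)
Zone A: v = q/n = 0.002850/0.17 = 0.01676 m/d → t_A = 298/0.01676 = 17780 d
Zone B: v = q/n = 0.002850/0.31 = 0.009193 m/d → t_B = 260/0.009193 = 28280 d
Total t = 17780 + 28280 = 46060 d
   = 46060 / 365 = 126 yr

126 years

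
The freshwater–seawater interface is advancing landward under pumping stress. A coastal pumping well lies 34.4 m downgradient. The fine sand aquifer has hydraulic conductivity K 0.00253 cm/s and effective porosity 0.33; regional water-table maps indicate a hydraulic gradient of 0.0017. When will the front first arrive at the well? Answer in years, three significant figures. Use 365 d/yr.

K = 0.00253 cm/s × 864 = 2.186 m/d
Darcy flux q = K·i = 2.186 × 0.0017 = 0.003716 m/d
v = Ki/n = 2.186·0.0017/0.33 = 0.01126 m/d
t = L / v = 34.4 / 0.01126 = 3055 d
   = 3055 / 365 = 8.37 yr

8.37 years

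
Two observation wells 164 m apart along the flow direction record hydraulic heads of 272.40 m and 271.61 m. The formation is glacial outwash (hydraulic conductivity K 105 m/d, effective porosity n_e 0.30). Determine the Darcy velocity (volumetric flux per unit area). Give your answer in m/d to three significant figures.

0.506 m/d

Hydraulic gradient i = (272.40 − 271.61) / 164 = 0.79 / 164 = 0.004817
q = Ki = 105 × 0.004817 = 0.5058 m/d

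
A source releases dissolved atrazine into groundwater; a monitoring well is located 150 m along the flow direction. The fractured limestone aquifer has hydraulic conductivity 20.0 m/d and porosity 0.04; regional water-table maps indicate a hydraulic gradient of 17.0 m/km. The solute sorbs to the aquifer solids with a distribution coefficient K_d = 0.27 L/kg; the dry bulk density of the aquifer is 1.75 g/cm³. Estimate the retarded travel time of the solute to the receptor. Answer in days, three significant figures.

226 days

q = Ki = 20.0 × 0.017 = 0.3400 m/d
v = Ki/n = 20.0·0.017/0.04 = 8.500 m/d
Retardation R = 1 + ρ_b·K_d/n = 1 + 1.75×0.27/0.04 = 12.81
Contaminant velocity v_c = v/R = 8.500/12.81 = 0.6634 m/d
t = L/v_c = 150/0.6634 = 226.1 d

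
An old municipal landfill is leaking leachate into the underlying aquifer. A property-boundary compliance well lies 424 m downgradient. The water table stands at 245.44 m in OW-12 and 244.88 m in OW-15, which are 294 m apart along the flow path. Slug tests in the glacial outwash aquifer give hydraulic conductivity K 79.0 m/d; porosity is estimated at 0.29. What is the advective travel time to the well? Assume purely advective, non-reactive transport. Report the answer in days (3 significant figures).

817 days

Hydraulic gradient i = (245.44 − 244.88) / 294 = 0.56 / 294 = 0.001905
q = Ki = 79.0 × 0.001905 = 0.1505 m/d
v = Ki/n = 79.0·0.001905/0.29 = 0.5189 m/d
t = L / v = 424 / 0.5189 = 817.1 d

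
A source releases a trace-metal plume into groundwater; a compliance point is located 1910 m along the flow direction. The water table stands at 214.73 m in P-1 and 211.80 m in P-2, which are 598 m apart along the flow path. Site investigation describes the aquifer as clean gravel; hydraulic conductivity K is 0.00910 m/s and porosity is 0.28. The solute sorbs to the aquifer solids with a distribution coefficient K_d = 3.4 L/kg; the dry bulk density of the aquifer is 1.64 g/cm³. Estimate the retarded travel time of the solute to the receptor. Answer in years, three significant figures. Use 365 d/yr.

7.95 years

Hydraulic gradient i = (214.73 − 211.80) / 598 = 2.93 / 598 = 0.004900
K = 0.00910 m/s × 86400 s/d = 786.2 m/d
Darcy flux q = K·i = 786.2 × 0.004900 = 3.852 m/d
v_s = q/n_e = 3.852/0.28 = 13.76 m/d
Retardation R = 1 + ρ_b·K_d/n = 1 + 1.64×3.4/0.28 = 20.91
Contaminant velocity v_c = v/R = 13.76/20.91 = 0.6578 m/d
t = L/v_c = 1910/0.6578 = 2903 d
   = 2903/365 = 7.95 yr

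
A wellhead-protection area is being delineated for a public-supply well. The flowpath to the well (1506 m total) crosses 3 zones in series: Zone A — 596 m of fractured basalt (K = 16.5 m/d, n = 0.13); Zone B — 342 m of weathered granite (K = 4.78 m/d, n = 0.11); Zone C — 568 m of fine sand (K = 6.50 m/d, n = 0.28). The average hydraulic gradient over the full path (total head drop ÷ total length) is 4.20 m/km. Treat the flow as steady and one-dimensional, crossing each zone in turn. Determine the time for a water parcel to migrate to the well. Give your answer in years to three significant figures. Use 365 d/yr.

23.2 years

For zones in series the flux q is common to all zones; the equivalent conductivity is the harmonic (thickness-weighted) mean, K_eq = L_total / Σ(L_j/K_j).
Σ(L/K) = 596/16.5 + 342/4.78 + 568/6.50 = 36.12 + 71.55 + 87.38 = 195.1 d
K_eq = L_total / Σ(L/K) = 1506 / 195.1 = 7.721 m/d
q = K_eq · i = 7.721 × 0.0042 = 0.03243 m/d (same in every zone)
Zone A: v = q/n = 0.03243/0.13 = 0.2494 m/d → t_A = 596/0.2494 = 2389 d
Zone B: v = q/n = 0.03243/0.11 = 0.2948 m/d → t_B = 342/0.2948 = 1160 d
Zone C: v = q/n = 0.03243/0.28 = 0.1158 m/d → t_C = 568/0.1158 = 4904 d
Total t = 2389 + 1160 + 4904 = 8454 d
   = 8454 / 365 = 23.2 yr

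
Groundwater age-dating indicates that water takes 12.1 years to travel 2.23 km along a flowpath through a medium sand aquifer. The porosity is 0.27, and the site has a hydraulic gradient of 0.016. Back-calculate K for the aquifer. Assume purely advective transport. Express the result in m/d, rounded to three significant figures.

t = 12.1 years = 4417 d
L = 2.23 km = 2230 m
v = L / t = 2230 / 4417 = 0.5049 m/d
K = v · n / i = 0.5049 × 0.27 / 0.016 = 8.52 m/d

8.52 m/d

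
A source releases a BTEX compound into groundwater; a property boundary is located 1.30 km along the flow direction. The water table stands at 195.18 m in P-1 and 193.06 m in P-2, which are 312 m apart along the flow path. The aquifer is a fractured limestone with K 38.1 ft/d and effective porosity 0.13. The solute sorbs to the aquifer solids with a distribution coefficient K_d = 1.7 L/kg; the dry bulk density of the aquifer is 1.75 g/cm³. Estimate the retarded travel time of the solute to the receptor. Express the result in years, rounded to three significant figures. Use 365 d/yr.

140 years

Hydraulic gradient i = (195.18 − 193.06) / 312 = 2.12 / 312 = 0.006795
K = 38.1 ft/d × 0.3048 = 11.61 m/d
Specific discharge q = 11.61 × 0.006795 = 0.07891 m/d
v = Ki/n = 11.61·0.006795/0.13 = 0.6070 m/d
Retardation R = 1 + ρ_b·K_d/n = 1 + 1.75×1.7/0.13 = 23.88
Contaminant velocity v_c = v/R = 0.6070/23.88 = 0.02541 m/d
L = 1.30 km = 1300 m
t = L/v_c = 1300/0.02541 = 51150 d
   = 51150/365 = 140 yr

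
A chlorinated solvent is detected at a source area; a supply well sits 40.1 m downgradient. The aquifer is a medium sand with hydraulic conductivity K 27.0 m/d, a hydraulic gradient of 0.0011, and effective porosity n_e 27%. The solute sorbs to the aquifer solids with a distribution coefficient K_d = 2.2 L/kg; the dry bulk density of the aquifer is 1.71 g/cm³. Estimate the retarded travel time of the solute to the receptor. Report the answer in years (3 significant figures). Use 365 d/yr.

Specific discharge q = 27.0 × 0.0011 = 0.02970 m/d
v = Ki/n = 27.0·0.0011/0.27 = 0.1100 m/d
Retardation R = 1 + ρ_b·K_d/n = 1 + 1.71×2.2/0.27 = 14.93
Contaminant velocity v_c = v/R = 0.1100/14.93 = 0.007366 m/d
t = L/v_c = 40.1/0.007366 = 5444 d
   = 5444/365 = 14.9 yr

14.9 years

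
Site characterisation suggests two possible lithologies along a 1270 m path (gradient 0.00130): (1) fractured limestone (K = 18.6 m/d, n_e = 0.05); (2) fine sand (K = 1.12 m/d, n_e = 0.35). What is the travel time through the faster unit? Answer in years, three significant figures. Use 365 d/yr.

7.19 years

Unit 1 (fractured limestone): v = 18.6×0.0013/0.05 = 0.4836 m/d, t = 1270/0.4836 = 2626 d
Unit 2 (fine sand): v = 1.12×0.0013/0.35 = 0.004160 m/d, t = 1270/0.004160 = 305300 d
Faster: 2626 d / 365 = 7.19 yr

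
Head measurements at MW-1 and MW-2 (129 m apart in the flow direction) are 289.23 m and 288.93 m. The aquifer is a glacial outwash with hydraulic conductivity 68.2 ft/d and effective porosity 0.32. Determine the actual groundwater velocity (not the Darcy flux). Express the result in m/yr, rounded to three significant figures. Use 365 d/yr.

Hydraulic gradient i = (289.23 − 288.93) / 129 = 0.30 / 129 = 0.002326
K = 68.2 ft/d × 0.3048 = 20.79 m/d
q = Ki = 20.79 × 0.002326 = 0.04834 m/d
v = Ki/n = 20.79·0.002326/0.32 = 0.1511 m/d
   = 0.1511 × 365 = 55.1 m/yr

55.1 m/yr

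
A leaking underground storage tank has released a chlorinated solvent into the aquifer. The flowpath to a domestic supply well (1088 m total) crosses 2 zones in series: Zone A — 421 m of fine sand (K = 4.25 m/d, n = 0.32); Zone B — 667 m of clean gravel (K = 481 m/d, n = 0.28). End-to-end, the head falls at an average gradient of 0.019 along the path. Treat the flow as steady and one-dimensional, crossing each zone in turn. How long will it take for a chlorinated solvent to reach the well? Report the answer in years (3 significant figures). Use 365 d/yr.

4.28 years

For zones in series the flux q is common to all zones; the equivalent conductivity is the harmonic (thickness-weighted) mean, K_eq = L_total / Σ(L_j/K_j).
Σ(L/K) = 421/4.25 + 667/481 = 99.06 + 1.387 = 100.4 d
K_eq = L_total / Σ(L/K) = 1088 / 100.4 = 10.83 m/d
q = K_eq · i = 10.83 × 0.019 = 0.2058 m/d (same in every zone)
Zone A: v = q/n = 0.2058/0.32 = 0.6431 m/d → t_A = 421/0.6431 = 654.6 d
Zone B: v = q/n = 0.2058/0.28 = 0.7350 m/d → t_B = 667/0.7350 = 907.5 d
Total t = 654.6 + 907.5 = 1562 d
   = 1562 / 365 = 4.28 yr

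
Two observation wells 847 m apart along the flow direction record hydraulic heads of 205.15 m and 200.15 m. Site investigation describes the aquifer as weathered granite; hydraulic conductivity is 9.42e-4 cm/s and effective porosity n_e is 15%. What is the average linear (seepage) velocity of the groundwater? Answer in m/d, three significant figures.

Hydraulic gradient i = (205.15 − 200.15) / 847 = 5.00 / 847 = 0.005903
K = 9.42e-4 cm/s × 864 = 0.8139 m/d
Specific discharge q = 0.8139 × 0.005903 = 0.004805 m/d
v = Ki/n = 0.8139·0.005903/0.15 = 0.03203 m/d

0.0320 m/d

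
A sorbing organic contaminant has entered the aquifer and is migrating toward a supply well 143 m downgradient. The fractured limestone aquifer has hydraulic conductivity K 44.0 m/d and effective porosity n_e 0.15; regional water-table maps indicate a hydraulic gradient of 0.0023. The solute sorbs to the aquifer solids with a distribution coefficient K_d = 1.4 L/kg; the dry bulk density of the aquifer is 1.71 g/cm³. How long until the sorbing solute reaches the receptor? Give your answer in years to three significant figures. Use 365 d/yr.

9.85 years

q = Ki = 44.0 × 0.0023 = 0.1012 m/d
Average linear velocity = 0.1012 / 0.15 = 0.6747 m/d
Retardation R = 1 + ρ_b·K_d/n = 1 + 1.71×1.4/0.15 = 16.96
Contaminant velocity v_c = v/R = 0.6747/16.96 = 0.03978 m/d
t = L/v_c = 143/0.03978 = 3595 d
   = 3595/365 = 9.85 yr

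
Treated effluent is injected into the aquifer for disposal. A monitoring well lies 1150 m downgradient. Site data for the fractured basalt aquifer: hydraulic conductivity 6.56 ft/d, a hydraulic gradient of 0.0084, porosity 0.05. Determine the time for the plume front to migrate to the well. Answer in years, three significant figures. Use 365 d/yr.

9.38 years

K = 6.56 ft/d × 0.3048 = 1.999 m/d
q = Ki = 1.999 × 0.0084 = 0.01680 m/d
Average linear velocity = 0.01680 / 0.05 = 0.3359 m/d
t = L / v = 1150 / 0.3359 = 3423 d
   = 3423 / 365 = 9.38 yr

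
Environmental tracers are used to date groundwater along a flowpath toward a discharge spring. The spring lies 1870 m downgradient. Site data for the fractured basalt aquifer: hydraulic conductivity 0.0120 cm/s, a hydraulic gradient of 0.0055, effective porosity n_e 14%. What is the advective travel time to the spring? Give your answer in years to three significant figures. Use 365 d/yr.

12.6 years

K = 0.0120 cm/s × 864 = 10.37 m/d
Specific discharge q = 10.37 × 0.0055 = 0.05702 m/d
Seepage velocity v = q / n = 0.05702 / 0.14 = 0.4073 m/d
t = L / v = 1870 / 0.4073 = 4591 d
   = 4591 / 365 = 12.6 yr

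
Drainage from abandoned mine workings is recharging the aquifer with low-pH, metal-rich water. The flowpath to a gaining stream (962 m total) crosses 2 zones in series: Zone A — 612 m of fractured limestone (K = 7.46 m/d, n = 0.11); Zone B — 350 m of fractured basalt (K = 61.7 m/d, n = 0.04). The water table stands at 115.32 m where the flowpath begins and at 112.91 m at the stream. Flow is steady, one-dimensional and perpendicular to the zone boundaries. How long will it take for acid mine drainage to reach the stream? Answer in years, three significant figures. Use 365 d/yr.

Total head drop ΔH = 115.32 − 112.91 = 2.41 m
Steady 1-D flow in series ⇒ the Darcy flux q is identical in every zone and the zone head losses add (resistances L/K in series).
Σ(L/K) = 612/7.46 + 350/61.7 = 82.04 + 5.673 = 87.71 d
q = ΔH / Σ(L/K) = 2.41 / 87.71 = 0.02748 m/d (same in every zone)
Zone A: v = q/n = 0.02748/0.11 = 0.2498 m/d → t_A = 612/0.2498 = 2450 d
Zone B: v = q/n = 0.02748/0.04 = 0.6869 m/d → t_B = 350/0.6869 = 509.5 d
Total t = 2450 + 509.5 = 2960 d
   = 2960 / 365 = 8.11 yr

8.11 years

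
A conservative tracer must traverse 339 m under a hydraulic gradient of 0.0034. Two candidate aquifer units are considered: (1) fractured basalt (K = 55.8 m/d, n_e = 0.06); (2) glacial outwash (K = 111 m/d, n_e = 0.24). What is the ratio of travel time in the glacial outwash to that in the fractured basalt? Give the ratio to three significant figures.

Unit 1 (fractured basalt): v = 55.8×0.0034/0.06 = 3.162 m/d, t = 339/3.162 = 107.2 d
Unit 2 (glacial outwash): v = 111×0.0034/0.24 = 1.572 m/d, t = 339/1.572 = 215.6 d
t(glacial outwash) / t(fractured basalt) = 215.6/107.2 = 2.01

2.01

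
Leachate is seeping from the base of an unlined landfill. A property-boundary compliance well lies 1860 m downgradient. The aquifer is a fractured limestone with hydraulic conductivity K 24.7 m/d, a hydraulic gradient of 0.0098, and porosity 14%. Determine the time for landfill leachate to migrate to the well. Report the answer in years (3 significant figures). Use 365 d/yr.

Specific discharge q = 24.7 × 0.0098 = 0.2421 m/d
Seepage velocity v = q / n = 0.2421 / 0.14 = 1.729 m/d
t = L / v = 1860 / 1.729 = 1076 d
   = 1076 / 365 = 2.95 yr

2.95 years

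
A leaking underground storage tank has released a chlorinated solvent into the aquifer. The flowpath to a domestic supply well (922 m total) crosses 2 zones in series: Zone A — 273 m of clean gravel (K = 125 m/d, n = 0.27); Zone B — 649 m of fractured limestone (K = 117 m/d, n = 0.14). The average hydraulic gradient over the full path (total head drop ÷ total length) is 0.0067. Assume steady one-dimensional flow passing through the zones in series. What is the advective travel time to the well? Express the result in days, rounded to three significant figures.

For zones in series the flux q is common to all zones; the equivalent conductivity is the harmonic (thickness-weighted) mean, K_eq = L_total / Σ(L_j/K_j).
Σ(L/K) = 273/125 + 649/117 = 2.184 + 5.547 = 7.731 d
K_eq = L_total / Σ(L/K) = 922 / 7.731 = 119.3 m/d
q = K_eq · i = 119.3 × 0.0067 = 0.7990 m/d (same in every zone)
Zone A: v = q/n = 0.7990/0.27 = 2.959 m/d → t_A = 273/2.959 = 92.25 d
Zone B: v = q/n = 0.7990/0.14 = 5.707 m/d → t_B = 649/5.707 = 113.7 d
Total t = 92.25 + 113.7 = 206.0 d

206 days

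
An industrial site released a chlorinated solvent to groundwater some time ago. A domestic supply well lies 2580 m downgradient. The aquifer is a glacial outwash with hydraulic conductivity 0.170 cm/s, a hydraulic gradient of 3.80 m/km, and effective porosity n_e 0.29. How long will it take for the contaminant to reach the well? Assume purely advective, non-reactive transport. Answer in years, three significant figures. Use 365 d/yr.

3.67 years

K = 0.170 cm/s × 864 = 146.9 m/d
Darcy flux q = K·i = 146.9 × 0.0038 = 0.5581 m/d
Seepage velocity v = q / n = 0.5581 / 0.29 = 1.925 m/d
t = L / v = 2580 / 1.925 = 1341 d
   = 1341 / 365 = 3.67 yr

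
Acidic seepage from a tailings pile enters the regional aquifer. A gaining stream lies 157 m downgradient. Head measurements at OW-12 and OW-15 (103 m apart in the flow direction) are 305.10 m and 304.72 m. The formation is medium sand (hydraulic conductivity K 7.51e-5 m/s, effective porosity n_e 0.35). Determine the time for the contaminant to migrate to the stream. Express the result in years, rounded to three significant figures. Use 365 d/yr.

Hydraulic gradient i = (305.10 − 304.72) / 103 = 0.38 / 103 = 0.003689
K = 7.51e-5 m/s × 86400 s/d = 6.489 m/d
Specific discharge q = 6.489 × 0.003689 = 0.02394 m/d
v = Ki/n = 6.489·0.003689/0.35 = 0.06840 m/d
t = L / v = 157 / 0.06840 = 2295 d
   = 2295 / 365 = 6.29 yr

6.29 years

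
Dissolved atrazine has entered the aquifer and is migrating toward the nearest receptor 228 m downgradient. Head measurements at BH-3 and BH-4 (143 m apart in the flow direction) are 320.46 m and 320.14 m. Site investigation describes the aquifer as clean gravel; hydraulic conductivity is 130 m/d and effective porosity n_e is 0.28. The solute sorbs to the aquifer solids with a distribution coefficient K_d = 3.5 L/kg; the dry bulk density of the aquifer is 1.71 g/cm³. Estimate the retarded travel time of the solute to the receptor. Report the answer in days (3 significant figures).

4910 days

Hydraulic gradient i = (320.46 − 320.14) / 143 = 0.32 / 143 = 0.002238
q = Ki = 130 × 0.002238 = 0.2909 m/d
v_s = q/n_e = 0.2909/0.28 = 1.039 m/d
Retardation R = 1 + ρ_b·K_d/n = 1 + 1.71×3.5/0.28 = 22.37
Contaminant velocity v_c = v/R = 1.039/22.37 = 0.04643 m/d
t = L/v_c = 228/0.04643 = 4910 d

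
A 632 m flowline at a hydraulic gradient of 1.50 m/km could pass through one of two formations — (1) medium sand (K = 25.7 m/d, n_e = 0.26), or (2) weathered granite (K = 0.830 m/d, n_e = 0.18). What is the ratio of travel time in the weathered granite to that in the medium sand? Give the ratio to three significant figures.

21.4

Unit 1 (medium sand): v = 25.7×0.0015/0.26 = 0.1483 m/d, t = 632/0.1483 = 4263 d
Unit 2 (weathered granite): v = 0.830×0.0015/0.18 = 0.006917 m/d, t = 632/0.006917 = 91370 d
t(weathered granite) / t(medium sand) = 91370/4263 = 21.4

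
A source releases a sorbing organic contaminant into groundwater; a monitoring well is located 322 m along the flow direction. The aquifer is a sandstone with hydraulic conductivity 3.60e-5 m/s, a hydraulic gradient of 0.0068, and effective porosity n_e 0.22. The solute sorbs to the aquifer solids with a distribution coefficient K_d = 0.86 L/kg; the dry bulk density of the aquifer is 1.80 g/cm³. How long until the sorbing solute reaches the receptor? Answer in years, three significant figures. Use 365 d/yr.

K = 3.60e-5 m/s × 86400 s/d = 3.110 m/d
q = Ki = 3.110 × 0.0068 = 0.02115 m/d
v_s = q/n_e = 0.02115/0.22 = 0.09614 m/d
Retardation R = 1 + ρ_b·K_d/n = 1 + 1.80×0.86/0.22 = 8.036
Contaminant velocity v_c = v/R = 0.09614/8.036 = 0.01196 m/d
t = L/v_c = 322/0.01196 = 26920 d
   = 26920/365 = 73.7 yr

73.7 years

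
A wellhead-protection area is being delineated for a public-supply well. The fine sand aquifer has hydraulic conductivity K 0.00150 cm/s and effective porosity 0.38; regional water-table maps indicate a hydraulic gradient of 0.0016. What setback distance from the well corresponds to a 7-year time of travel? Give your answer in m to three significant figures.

K = 0.00150 cm/s × 864 = 1.296 m/d
Darcy flux q = K·i = 1.296 × 0.0016 = 0.002074 m/d
v_s = q/n_e = 0.002074/0.38 = 0.005457 m/d
T = 7 yr × 365 = 2555 d
L = v × T = 0.005457 × 2555 = 13.94 m

13.9 m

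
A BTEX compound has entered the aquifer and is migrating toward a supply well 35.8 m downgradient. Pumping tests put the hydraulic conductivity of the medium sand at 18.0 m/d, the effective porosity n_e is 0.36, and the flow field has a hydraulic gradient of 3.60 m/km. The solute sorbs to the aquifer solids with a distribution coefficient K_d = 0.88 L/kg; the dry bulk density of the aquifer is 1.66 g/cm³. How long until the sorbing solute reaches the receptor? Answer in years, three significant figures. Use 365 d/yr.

Darcy flux q = K·i = 18.0 × 0.0036 = 0.06480 m/d
v = Ki/n = 18.0·0.0036/0.36 = 0.1800 m/d
Retardation R = 1 + ρ_b·K_d/n = 1 + 1.66×0.88/0.36 = 5.058
Contaminant velocity v_c = v/R = 0.1800/5.058 = 0.03559 m/d
t = L/v_c = 35.8/0.03559 = 1006 d
   = 1006/365 = 2.76 yr

2.76 years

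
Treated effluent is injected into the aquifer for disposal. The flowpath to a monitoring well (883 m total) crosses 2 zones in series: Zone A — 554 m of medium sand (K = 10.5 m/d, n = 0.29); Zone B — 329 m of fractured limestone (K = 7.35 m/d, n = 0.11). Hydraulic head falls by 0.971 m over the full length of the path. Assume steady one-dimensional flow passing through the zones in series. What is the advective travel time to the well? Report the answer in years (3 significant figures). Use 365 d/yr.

54.2 years

Continuity: the same q passes through each zone, so ΔH = q·Σ(L_j/K_j) — the zones act as resistances in series.
Σ(L/K) = 554/10.5 + 329/7.35 = 52.76 + 44.76 = 97.52 d
q = ΔH / Σ(L/K) = 0.971 / 97.52 = 0.009957 m/d (same in every zone)
Zone A: v = q/n = 0.009957/0.29 = 0.03433 m/d → t_A = 554/0.03433 = 16140 d
Zone B: v = q/n = 0.009957/0.11 = 0.09051 m/d → t_B = 329/0.09051 = 3635 d
Total t = 16140 + 3635 = 19770 d
   = 19770 / 365 = 54.2 yr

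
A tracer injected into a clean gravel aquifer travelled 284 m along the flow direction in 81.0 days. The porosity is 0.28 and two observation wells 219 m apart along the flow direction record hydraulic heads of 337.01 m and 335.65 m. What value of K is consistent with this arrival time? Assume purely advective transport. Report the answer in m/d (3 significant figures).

Hydraulic gradient i = (337.01 − 335.65) / 219 = 1.36 / 219 = 0.006210
v = L / t = 284 / 81.0 = 3.506 m/d
K = v · n / i = 3.506 × 0.28 / 0.006210 = 158 m/d

158 m/d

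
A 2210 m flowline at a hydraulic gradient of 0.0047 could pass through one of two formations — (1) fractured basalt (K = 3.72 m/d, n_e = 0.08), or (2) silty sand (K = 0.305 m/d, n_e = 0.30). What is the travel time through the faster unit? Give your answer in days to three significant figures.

Unit 1 (fractured basalt): v = 3.72×0.0047/0.08 = 0.2186 m/d, t = 2210/0.2186 = 10110 d
Unit 2 (silty sand): v = 0.305×0.0047/0.30 = 0.004778 m/d, t = 2210/0.004778 = 462500 d
Faster unit: t = 10100 d

10100 days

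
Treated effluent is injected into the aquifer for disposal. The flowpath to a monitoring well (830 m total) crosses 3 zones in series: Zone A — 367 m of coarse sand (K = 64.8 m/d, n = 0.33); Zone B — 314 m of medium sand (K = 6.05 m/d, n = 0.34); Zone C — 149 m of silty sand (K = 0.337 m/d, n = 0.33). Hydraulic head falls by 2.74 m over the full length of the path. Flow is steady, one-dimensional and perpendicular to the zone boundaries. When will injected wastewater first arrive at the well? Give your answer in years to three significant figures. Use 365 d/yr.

138 years

Continuity: the same q passes through each zone, so ΔH = q·Σ(L_j/K_j) — the zones act as resistances in series.
Σ(L/K) = 367/64.8 + 314/6.05 + 149/0.337 = 5.664 + 51.90 + 442.1 = 499.7 d
q = ΔH / Σ(L/K) = 2.74 / 499.7 = 0.005483 m/d (same in every zone)
Zone A: v = q/n = 0.005483/0.33 = 0.01662 m/d → t_A = 367/0.01662 = 22090 d
Zone B: v = q/n = 0.005483/0.34 = 0.01613 m/d → t_B = 314/0.01613 = 19470 d
Zone C: v = q/n = 0.005483/0.33 = 0.01662 m/d → t_C = 149/0.01662 = 8967 d
Total t = 22090 + 19470 + 8967 = 50520 d
   = 50520 / 365 = 138 yr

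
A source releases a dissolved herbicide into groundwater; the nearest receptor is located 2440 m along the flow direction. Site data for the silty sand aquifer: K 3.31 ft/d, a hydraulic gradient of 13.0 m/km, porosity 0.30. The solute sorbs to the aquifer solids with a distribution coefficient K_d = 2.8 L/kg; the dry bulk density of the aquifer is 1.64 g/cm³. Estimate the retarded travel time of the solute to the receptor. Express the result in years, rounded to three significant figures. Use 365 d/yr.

2490 years

K = 3.31 ft/d × 0.3048 = 1.009 m/d
Specific discharge q = 1.009 × 0.013 = 0.01312 m/d
Seepage velocity v = q / n = 0.01312 / 0.30 = 0.04372 m/d
Retardation R = 1 + ρ_b·K_d/n = 1 + 1.64×2.8/0.30 = 16.31
Contaminant velocity v_c = v/R = 0.04372/16.31 = 0.002681 m/d
t = L/v_c = 2440/0.002681 = 910100 d
   = 910100/365 = 2490 yr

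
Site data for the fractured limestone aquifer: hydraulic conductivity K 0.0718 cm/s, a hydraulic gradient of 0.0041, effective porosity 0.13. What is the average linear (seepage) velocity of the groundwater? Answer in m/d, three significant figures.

K = 0.0718 cm/s × 864 = 62.04 m/d
Darcy flux q = K·i = 62.04 × 0.0041 = 0.2543 m/d
v_s = q/n_e = 0.2543/0.13 = 1.956 m/d

1.96 m/d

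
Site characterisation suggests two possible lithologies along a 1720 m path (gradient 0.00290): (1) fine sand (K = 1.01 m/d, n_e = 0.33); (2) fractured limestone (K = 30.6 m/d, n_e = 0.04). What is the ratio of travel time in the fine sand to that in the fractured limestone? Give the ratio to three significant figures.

Unit 1 (fine sand): v = 1.01×0.0029/0.33 = 0.008876 m/d, t = 1720/0.008876 = 193800 d
Unit 2 (fractured limestone): v = 30.6×0.0029/0.04 = 2.219 m/d, t = 1720/2.219 = 775.3 d
t(fine sand) / t(fractured limestone) = 193800/775.3 = 250

250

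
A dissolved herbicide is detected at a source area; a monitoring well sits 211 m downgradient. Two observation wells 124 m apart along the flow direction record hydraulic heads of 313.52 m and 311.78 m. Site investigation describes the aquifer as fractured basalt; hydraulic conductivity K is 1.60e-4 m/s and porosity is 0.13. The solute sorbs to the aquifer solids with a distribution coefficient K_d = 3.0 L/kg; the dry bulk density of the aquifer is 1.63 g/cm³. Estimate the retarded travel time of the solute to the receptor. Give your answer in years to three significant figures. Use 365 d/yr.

Hydraulic gradient i = (313.52 − 311.78) / 124 = 1.74 / 124 = 0.01403
K = 1.60e-4 m/s × 86400 s/d = 13.82 m/d
Specific discharge q = 13.82 × 0.01403 = 0.1940 m/d
v = Ki/n = 13.82·0.01403/0.13 = 1.492 m/d
Retardation R = 1 + ρ_b·K_d/n = 1 + 1.63×3.0/0.13 = 38.62
Contaminant velocity v_c = v/R = 1.492/38.62 = 0.03864 m/d
t = L/v_c = 211/0.03864 = 5460 d
   = 5460/365 = 15.0 yr

15.0 years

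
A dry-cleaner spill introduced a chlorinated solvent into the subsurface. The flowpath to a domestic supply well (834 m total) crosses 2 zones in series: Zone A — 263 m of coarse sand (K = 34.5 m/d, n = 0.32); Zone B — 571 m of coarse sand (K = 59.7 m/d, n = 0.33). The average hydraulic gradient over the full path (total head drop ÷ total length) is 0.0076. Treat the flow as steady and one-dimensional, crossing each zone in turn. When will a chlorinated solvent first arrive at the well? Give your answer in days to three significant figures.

739 days

Continuity: the same q passes through each zone, so ΔH = q·Σ(L_j/K_j) — the zones act as resistances in series.
Σ(L/K) = 263/34.5 + 571/59.7 = 7.623 + 9.564 = 17.19 d
K_eq = L_total / Σ(L/K) = 834 / 17.19 = 48.52 m/d
q = K_eq · i = 48.52 × 0.0076 = 0.3688 m/d (same in every zone)
Zone A: v = q/n = 0.3688/0.32 = 1.152 m/d → t_A = 263/1.152 = 228.2 d
Zone B: v = q/n = 0.3688/0.33 = 1.118 m/d → t_B = 571/1.118 = 511.0 d
Total t = 228.2 + 511.0 = 739.2 d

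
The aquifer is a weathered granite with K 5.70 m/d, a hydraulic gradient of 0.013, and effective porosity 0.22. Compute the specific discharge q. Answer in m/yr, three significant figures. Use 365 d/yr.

27.0 m/yr

Darcy flux q = K·i = 5.70 × 0.013 = 0.07410 m/d
   = 0.07410 × 365 = 27.0 m/yr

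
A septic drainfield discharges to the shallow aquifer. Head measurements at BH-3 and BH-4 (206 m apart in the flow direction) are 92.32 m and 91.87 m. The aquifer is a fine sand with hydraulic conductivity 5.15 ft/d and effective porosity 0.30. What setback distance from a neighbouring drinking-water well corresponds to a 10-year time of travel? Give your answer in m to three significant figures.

41.7 m

Hydraulic gradient i = (92.32 − 91.87) / 206 = 0.45 / 206 = 0.002184
K = 5.15 ft/d × 0.3048 = 1.570 m/d
Specific discharge q = 1.570 × 0.002184 = 0.003429 m/d
Average linear velocity = 0.003429 / 0.30 = 0.01143 m/d
T = 10 yr × 365 = 3650 d
L = v × T = 0.01143 × 3650 = 41.72 m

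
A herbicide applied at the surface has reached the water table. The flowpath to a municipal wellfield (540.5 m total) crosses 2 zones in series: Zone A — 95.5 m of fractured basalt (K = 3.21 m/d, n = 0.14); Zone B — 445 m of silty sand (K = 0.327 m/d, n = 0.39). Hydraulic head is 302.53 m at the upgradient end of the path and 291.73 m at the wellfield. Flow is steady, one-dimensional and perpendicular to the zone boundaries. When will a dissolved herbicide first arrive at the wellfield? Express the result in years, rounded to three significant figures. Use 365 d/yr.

Total head drop ΔH = 302.53 − 291.73 = 10.80 m
Continuity: the same q passes through each zone, so ΔH = q·Σ(L_j/K_j) — the zones act as resistances in series.
Σ(L/K) = 95.5/3.21 + 445/0.327 = 29.75 + 1361 = 1391 d
q = ΔH / Σ(L/K) = 10.80 / 1391 = 0.007766 m/d (same in every zone)
Zone A: v = q/n = 0.007766/0.14 = 0.05547 m/d → t_A = 95.5/0.05547 = 1722 d
Zone B: v = q/n = 0.007766/0.39 = 0.01991 m/d → t_B = 445/0.01991 = 22350 d
Total t = 1722 + 22350 = 24070 d
   = 24070 / 365 = 65.9 yr

65.9 years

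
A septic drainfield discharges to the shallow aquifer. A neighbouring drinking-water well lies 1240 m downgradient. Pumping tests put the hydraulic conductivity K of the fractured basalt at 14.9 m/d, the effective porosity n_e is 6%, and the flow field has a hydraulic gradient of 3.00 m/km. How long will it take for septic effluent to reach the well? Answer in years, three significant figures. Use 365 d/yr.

Darcy flux q = K·i = 14.9 × 0.0030 = 0.04470 m/d
Average linear velocity = 0.04470 / 0.06 = 0.7450 m/d
t = L / v = 1240 / 0.7450 = 1664 d
   = 1664 / 365 = 4.56 yr

4.56 years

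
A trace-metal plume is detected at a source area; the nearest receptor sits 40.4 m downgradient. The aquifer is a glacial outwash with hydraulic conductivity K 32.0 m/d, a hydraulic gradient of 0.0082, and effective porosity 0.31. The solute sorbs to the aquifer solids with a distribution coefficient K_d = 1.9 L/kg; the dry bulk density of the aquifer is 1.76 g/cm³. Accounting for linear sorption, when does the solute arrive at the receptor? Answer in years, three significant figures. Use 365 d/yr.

1.54 years

q = Ki = 32.0 × 0.0082 = 0.2624 m/d
v = Ki/n = 32.0·0.0082/0.31 = 0.8465 m/d
Retardation R = 1 + ρ_b·K_d/n = 1 + 1.76×1.9/0.31 = 11.79
Contaminant velocity v_c = v/R = 0.8465/11.79 = 0.07181 m/d
t = L/v_c = 40.4/0.07181 = 562.6 d
   = 562.6/365 = 1.54 yr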